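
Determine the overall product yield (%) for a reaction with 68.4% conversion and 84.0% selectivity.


Overall yield = conversion (%) * selectivity (%) / 100
Conversion = 68.4%, Selectivity = 84.0%
Y = 68.4 * 84.0 / 100
= 57.456 %

57.456 %


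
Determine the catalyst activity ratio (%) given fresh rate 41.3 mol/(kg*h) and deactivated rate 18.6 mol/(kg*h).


Activity (%) = (rate_used / rate_fresh) * 100
rate_used = 18.6, rate_fresh = 41.3
= (18.6 / 41.3) * 100
= 0.4504 * 100 = 45.04

45.04 %


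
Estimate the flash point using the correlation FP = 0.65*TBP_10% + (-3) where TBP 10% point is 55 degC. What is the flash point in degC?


FP = 0.65 * 55 + (-3) = 32.75

32.75 degC


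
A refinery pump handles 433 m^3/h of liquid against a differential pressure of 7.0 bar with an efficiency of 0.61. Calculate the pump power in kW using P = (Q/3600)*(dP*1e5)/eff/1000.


Q = 433 / 3600 = 0.120278 m^3/s
P = 0.120278 * (7.0 * 1e5) / 0.61 / 1000 = 138.0

138.0 kW


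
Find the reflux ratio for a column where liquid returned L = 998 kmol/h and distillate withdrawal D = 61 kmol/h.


Reflux ratio definition: R = L / D (liquid returned / distillate withdrawn)
L = 998 kmol/h, D = 61 kmol/h
R = 998 / 61 = 16.36

16.36


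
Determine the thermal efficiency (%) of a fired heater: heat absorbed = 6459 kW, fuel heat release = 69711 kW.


Furnace efficiency = Q_absorbed / Q_fuel * 100
= 6459 / 69711 * 100 = 9.265

9.265 %


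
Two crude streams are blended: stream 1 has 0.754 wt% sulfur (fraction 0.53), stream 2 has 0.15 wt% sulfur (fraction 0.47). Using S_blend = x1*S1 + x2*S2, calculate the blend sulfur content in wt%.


Linear sulfur blending: S_blend = x1*S1 + x2*S2
Contribution 1: 0.53 * 0.754 = 0.39962 wt%
Contribution 2: 0.47 * 0.15 = 0.0705 wt%
S_blend = 0.39962 + 0.0705 = 0.47012

0.47012 wt%


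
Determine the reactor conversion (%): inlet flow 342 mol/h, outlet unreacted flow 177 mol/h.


X = (F_in - F_out) / F_in * 100
Moles reacted = 342 - 177 = 165
X = 165 / 342 * 100
= 0.4825 * 100
= 48.25 %

48.25 %


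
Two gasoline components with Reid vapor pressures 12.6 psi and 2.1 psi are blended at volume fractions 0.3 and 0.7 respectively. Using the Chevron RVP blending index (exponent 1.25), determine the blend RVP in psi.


Chevron index: RVP_blend = (sum xi*RVPi^1.25)^(1/1.25)
RVP^1.25 terms: 0.3 * 12.6^1.25 + 0.7 * 2.1^1.25 = 8.8913
RVP_blend = 8.8913^(1/1.25) = 5.743

5.743 psi


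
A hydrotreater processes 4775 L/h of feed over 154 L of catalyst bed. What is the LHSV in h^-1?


LHSV = volumetric feed rate / catalyst volume
= 4775 L/h / 154 L
= 31.01 h^-1

31.01 h^-1


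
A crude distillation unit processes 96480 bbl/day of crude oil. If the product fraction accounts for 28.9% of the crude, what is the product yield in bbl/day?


Crude throughput = 96480 bbl/day
Fraction yield = 28.9%
yield = throughput * fraction / 100
yield = 96480 * 28.9 / 100 = 27882.72

27882.72 bbl/day


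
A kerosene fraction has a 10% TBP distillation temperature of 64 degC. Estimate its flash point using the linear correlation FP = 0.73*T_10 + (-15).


FP = 0.73 * 64 + (-15) = 31.72

31.72 degC


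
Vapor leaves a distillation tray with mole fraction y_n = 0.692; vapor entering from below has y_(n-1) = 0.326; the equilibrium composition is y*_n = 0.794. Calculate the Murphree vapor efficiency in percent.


Murphree vapor efficiency: EMV = (y_n - y_(n-1)) / (y*_n - y_(n-1)) * 100
EMV = (0.692 - 0.326) / (0.794 - 0.326) * 100 = 0.366 / 0.468 * 100 = 78.21

78.21 %


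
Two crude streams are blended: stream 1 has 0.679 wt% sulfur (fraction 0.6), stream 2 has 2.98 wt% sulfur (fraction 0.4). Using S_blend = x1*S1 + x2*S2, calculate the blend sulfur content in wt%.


Linear sulfur blending: S_blend = x1*S1 + x2*S2
Contribution 1: 0.6 * 0.679 = 0.4074 wt%
Contribution 2: 0.4 * 2.98 = 1.192 wt%
S_blend = 0.4074 + 1.192 = 1.5994

1.5994 wt%


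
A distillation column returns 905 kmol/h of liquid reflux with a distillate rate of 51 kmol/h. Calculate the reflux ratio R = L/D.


Reflux ratio definition: R = L / D (liquid returned / distillate withdrawn)
L = 905 kmol/h, D = 51 kmol/h
R = 905 / 51 = 17.75

17.75


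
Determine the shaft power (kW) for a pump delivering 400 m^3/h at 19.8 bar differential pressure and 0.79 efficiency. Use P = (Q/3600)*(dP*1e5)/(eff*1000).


Q = 400 / 3600 = 0.111111 m^3/s
P = 0.111111 * (19.8 * 1e5) / 0.79 / 1000 = 278.5

278.5 kW


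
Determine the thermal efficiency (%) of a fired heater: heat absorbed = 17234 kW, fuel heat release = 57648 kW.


Furnace efficiency = Q_absorbed / Q_fuel * 100
= 17234 / 57648 * 100 = 29.90

29.90 %


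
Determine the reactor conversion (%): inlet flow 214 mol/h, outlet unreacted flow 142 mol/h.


X = (F_in - F_out) / F_in * 100
Moles reacted = 214 - 142 = 72
X = 72 / 214 * 100
= 0.3364 * 100
= 33.64 %

33.64 %


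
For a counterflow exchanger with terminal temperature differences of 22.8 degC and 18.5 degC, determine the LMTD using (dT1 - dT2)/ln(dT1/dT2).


LMTD = (dT1 - dT2) / ln(dT1/dT2)
= (22.8 - 18.5) / ln(22.8 / 18.5) = 4.3 / 0.20899 = 20.58

20.58 degC


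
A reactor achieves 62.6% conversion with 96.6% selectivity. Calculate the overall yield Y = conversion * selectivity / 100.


Overall yield = conversion (%) * selectivity (%) / 100
Conversion = 62.6%, Selectivity = 96.6%
Y = 62.6 * 96.6 / 100
= 60.4716 %

60.4716 %


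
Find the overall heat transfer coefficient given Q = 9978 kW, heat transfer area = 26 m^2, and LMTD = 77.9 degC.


From Q = U*A*LMTD, U = Q / (A * LMTD)
U = 9978 / (26 * 77.9) = 9978 / 2025.4 = 4.926

4.926 kW/(m^2*K)


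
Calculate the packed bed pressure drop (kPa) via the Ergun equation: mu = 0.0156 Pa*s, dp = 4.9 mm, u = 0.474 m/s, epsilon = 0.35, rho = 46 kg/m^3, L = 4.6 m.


dp = 4.9 mm = 0.0049 m
Viscous term = 150*0.0156*0.474*(1-0.35)^2 / (0.0049^2*0.35^3) = 455223
Inertial term = 1.75*46*0.474^2*(1-0.35) / (0.0049*0.35^3) = 55958.5
dP/L = 455223 + 55958.5 = 511182 Pa/m
dP = 511182 * 4.6 / 1000 = 2351 kPa

2351 kPa


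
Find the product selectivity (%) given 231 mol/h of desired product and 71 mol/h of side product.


Selectivity = desired / (desired + undesired) * 100
Total products = 231 + 71 = 302 mol/h
S = 231 / 302 * 100
= 0.7649 * 100
= 76.49 %

76.49 %


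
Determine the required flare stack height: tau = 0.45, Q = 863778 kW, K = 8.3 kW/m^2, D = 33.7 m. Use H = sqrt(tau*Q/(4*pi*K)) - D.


tau*Q/(4*pi*K) = 0.45 * 863778 / (4 * pi * 8.3) = 3726.72
sqrt(3726.72) = 61.0469
H = 61.0469 - 33.7 = 27.35

27.35 m


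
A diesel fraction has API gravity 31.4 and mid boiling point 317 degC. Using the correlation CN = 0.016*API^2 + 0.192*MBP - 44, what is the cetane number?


CN = 0.016 * 31.4^2 + 0.192 * 317 - 44
CN = 15.77536 + 60.864 - 44 = 32.63936

32.63936


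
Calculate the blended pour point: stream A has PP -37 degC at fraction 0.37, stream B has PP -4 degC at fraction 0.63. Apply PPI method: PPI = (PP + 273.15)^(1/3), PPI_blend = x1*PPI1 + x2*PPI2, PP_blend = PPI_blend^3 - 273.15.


PPI_1 = (-37 + 273.15)^(1/3) = 6.181056
PPI_2 = (-4 + 273.15)^(1/3) = 6.456514
PPI_blend = 0.37 * 6.181056 + 0.63 * 6.456514 = 6.354595
PP_blend = 6.354595^3 - 273.15 = 256.6041 - 273.15 = -16.55

-16.55 degC


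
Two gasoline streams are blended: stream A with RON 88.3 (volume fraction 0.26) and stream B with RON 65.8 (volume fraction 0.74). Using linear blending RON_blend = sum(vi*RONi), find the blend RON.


Linear blending: RON_blend = sum(vi * RONi)
Contribution 1: 0.26 * 88.3 = 22.958
Contribution 2: 0.74 * 65.8 = 48.692
RON_blend = 22.958 + 48.692 = 71.65

71.65


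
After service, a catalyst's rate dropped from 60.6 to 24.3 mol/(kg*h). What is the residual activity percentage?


Activity (%) = (rate_used / rate_fresh) * 100
rate_used = 24.3, rate_fresh = 60.6
= (24.3 / 60.6) * 100
= 0.4010 * 100 = 40.10

40.10 %


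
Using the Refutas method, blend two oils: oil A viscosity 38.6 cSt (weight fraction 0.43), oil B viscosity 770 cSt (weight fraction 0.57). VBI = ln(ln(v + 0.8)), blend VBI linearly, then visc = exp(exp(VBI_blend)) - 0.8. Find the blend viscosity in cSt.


Refutas method: VBN_i = 14.534*ln(ln(visc_i + 0.8)) + 10.975, blended linearly by mass fraction; since VBN is linear in VBI_i = ln(ln(visc_i + 0.8)) and the fractions sum to 1, blend VBI directly: visc = exp(exp(VBI_blend)) - 0.8
VBI_1 = ln(ln(38.6 + 0.8)) = 1.30122
VBI_2 = ln(ln(770 + 0.8)) = 1.89423
VBI_blend = 0.43 * 1.30122 + 0.57 * 1.89423 = 1.63924
visc_blend = exp(exp(1.63924)) - 0.8 = 171.8

171.8 cSt


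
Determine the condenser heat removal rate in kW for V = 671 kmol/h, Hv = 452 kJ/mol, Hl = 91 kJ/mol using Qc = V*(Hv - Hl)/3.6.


Qc = 671 * (452 - 91) / 3.6 = 671 * 361 / 3.6 = 67290

67290 kW


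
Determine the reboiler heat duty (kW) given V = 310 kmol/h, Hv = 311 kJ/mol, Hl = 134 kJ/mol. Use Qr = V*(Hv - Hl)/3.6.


Qr = 310 * (311 - 134) / 3.6 = 310 * 177 / 3.6 = 15240

15240 kW


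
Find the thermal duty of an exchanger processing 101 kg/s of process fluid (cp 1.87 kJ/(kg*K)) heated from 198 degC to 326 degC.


Q = m_dot * cp * delta_T
delta_T = 326 - 198 = 128 K
Q = 101 * 1.87 * 128
= 188.87 * 128
= 24175.36 kW

24175.36 kW


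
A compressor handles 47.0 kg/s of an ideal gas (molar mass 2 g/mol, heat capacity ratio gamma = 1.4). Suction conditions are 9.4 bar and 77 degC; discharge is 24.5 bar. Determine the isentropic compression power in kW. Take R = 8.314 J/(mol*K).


Isentropic work: W = m*(gamma/(gamma-1))*(R*T1/MW)*((P2/P1)^((gamma-1)/gamma) - 1)
T1 = 77 + 273.15 = 350.15 K
Pressure ratio = 24.5 / 9.4 = 2.60638
Exponent = (1.4 - 1)/1.4 = 0.285714
(P2/P1)^exp - 1 = 2.60638^0.285714 - 1 = 0.314825
W = 47.0 * 1.4 / 0.4 * 8.314 * 350.15 / 2 * 0.314825 = 75380

75380 kW


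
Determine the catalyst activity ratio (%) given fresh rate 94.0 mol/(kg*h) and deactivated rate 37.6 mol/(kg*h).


Activity (%) = (rate_used / rate_fresh) * 100
rate_used = 37.6, rate_fresh = 94.0
= (37.6 / 94.0) * 100
= 0.4000 * 100 = 40.00

40.00 %


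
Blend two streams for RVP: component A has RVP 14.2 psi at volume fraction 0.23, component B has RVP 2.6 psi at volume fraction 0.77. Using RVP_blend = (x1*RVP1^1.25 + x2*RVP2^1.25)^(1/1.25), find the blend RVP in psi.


Chevron index: RVP_blend = (sum xi*RVPi^1.25)^(1/1.25)
RVP^1.25 terms: 0.23 * 14.2^1.25 + 0.77 * 2.6^1.25 = 8.88217
RVP_blend = 8.88217^(1/1.25) = 5.739

5.739 psi


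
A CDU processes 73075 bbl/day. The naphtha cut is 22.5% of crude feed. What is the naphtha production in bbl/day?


Crude throughput = 73075 bbl/day
Fraction yield = 22.5%
yield = throughput * fraction / 100
yield = 73075 * 22.5 / 100 = 16441.875

16441.875 bbl/day


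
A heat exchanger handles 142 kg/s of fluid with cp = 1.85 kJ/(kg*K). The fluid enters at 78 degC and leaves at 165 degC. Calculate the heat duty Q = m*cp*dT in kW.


Q = m_dot * cp * delta_T
delta_T = 165 - 78 = 87 K
Q = 142 * 1.85 * 87
= 262.7 * 87
= 22854.9 kW

22854.9 kW


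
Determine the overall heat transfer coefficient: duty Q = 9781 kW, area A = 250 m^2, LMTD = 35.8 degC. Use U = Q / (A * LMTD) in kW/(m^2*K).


From Q = U*A*LMTD, U = Q / (A * LMTD)
U = 9781 / (250 * 35.8) = 9781 / 8950 = 1.093

1.093 kW/(m^2*K)


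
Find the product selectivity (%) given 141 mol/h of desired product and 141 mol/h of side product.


Selectivity = desired / (desired + undesired) * 100
Total products = 141 + 141 = 282 mol/h
S = 141 / 282 * 100
= 0.5000 * 100
= 50.00 %

50.00 %


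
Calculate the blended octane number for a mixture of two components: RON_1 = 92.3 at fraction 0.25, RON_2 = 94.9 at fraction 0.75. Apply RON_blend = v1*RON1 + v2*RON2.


Linear blending: RON_blend = sum(vi * RONi)
Contribution 1: 0.25 * 92.3 = 23.075
Contribution 2: 0.75 * 94.9 = 71.175
RON_blend = 23.075 + 71.175 = 94.25

94.25


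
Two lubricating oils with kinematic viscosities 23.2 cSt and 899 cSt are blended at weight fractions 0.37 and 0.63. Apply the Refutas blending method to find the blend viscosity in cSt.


Refutas method: VBN_i = 14.534*ln(ln(visc_i + 0.8)) + 10.975, blended linearly by mass fraction; since VBN is linear in VBI_i = ln(ln(visc_i + 0.8)) and the fractions sum to 1, blend VBI directly: visc = exp(exp(VBI_blend)) - 0.8
VBI_1 = ln(ln(23.2 + 0.8)) = 1.15627
VBI_2 = ln(ln(899 + 0.8)) = 1.91724
VBI_blend = 0.37 * 1.15627 + 0.63 * 1.91724 = 1.63568
visc_blend = exp(exp(1.63568)) - 0.8 = 168.7

168.7 cSt


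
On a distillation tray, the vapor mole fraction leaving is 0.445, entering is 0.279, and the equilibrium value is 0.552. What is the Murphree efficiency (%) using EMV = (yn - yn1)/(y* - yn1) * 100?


Murphree vapor efficiency: EMV = (y_n - y_(n-1)) / (y*_n - y_(n-1)) * 100
EMV = (0.445 - 0.279) / (0.552 - 0.279) * 100 = 0.166 / 0.273 * 100 = 60.81

60.81 %


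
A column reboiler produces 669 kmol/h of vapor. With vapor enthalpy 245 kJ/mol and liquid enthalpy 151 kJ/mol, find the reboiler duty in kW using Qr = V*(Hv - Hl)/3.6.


Qr = 669 * (245 - 151) / 3.6 = 669 * 94 / 3.6 = 17470

17470 kW


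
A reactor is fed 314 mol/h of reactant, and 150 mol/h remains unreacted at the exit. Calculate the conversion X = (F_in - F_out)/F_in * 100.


X = (F_in - F_out) / F_in * 100
Moles reacted = 314 - 150 = 164
X = 164 / 314 * 100
= 0.5223 * 100
= 52.23 %

52.23 %


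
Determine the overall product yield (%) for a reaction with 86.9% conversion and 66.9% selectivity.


Overall yield = conversion (%) * selectivity (%) / 100
Conversion = 86.9%, Selectivity = 66.9%
Y = 86.9 * 66.9 / 100
= 58.1361 %

58.1361 %


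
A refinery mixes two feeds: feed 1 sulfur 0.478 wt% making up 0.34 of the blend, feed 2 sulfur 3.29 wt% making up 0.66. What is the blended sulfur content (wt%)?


Linear sulfur blending: S_blend = x1*S1 + x2*S2
Contribution 1: 0.34 * 0.478 = 0.16252 wt%
Contribution 2: 0.66 * 3.29 = 2.1714 wt%
S_blend = 0.16252 + 2.1714 = 2.33392

2.33392 wt%


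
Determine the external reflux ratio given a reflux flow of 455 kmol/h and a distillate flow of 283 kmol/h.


Reflux ratio definition: R = L / D (liquid returned / distillate withdrawn)
L = 455 kmol/h, D = 283 kmol/h
R = 455 / 283 = 1.608

1.608


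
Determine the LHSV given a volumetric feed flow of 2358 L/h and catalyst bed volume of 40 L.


LHSV = volumetric feed rate / catalyst volume
= 2358 L/h / 40 L
= 58.95 h^-1

58.95 h^-1


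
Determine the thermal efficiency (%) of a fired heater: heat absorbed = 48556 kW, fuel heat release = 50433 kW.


Furnace efficiency = Q_absorbed / Q_fuel * 100
= 48556 / 50433 * 100 = 96.28

96.28 %


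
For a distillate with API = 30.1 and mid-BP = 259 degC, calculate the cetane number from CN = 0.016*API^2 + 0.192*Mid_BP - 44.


CN = 0.016 * 30.1^2 + 0.192 * 259 - 44
CN = 14.49616 + 49.728 - 44 = 20.22416

20.22416


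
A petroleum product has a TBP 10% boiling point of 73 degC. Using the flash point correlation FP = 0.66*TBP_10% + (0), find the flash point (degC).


FP = 0.66 * 73 + (0) = 48.18

48.18 degC


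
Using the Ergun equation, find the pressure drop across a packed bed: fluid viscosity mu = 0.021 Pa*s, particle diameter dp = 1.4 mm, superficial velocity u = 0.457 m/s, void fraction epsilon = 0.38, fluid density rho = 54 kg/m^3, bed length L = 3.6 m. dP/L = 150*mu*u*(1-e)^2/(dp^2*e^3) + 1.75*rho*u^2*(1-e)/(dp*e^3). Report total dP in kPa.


dp = 1.4 mm = 0.0014 m
Viscous term = 150*0.021*0.457*(1-0.38)^2 / (0.0014^2*0.38^3) = 5145210
Inertial term = 1.75*54*0.457^2*(1-0.38) / (0.0014*0.38^3) = 159286
dP/L = 5145210 + 159286 = 5304500 Pa/m
dP = 5304500 * 3.6 / 1000 = 19100 kPa

19100 kPa


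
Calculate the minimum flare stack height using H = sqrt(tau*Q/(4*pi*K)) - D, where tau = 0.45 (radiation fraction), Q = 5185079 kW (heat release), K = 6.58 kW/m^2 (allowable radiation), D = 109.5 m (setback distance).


tau*Q/(4*pi*K) = 0.45 * 5185079 / (4 * pi * 6.58) = 28218.4
sqrt(28218.4) = 167.983
H = 167.983 - 109.5 = 58.48

58.48 m


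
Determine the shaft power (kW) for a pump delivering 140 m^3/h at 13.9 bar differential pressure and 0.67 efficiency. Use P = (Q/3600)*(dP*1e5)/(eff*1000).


Q = 140 / 3600 = 0.0388889 m^3/s
P = 0.0388889 * (13.9 * 1e5) / 0.67 / 1000 = 80.68

80.68 kW


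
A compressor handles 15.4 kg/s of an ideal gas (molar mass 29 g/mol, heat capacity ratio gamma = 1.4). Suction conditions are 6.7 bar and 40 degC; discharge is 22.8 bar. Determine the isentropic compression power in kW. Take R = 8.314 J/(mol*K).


Isentropic work: W = m*(gamma/(gamma-1))*(R*T1/MW)*((P2/P1)^((gamma-1)/gamma) - 1)
T1 = 40 + 273.15 = 313.15 K
Pressure ratio = 22.8 / 6.7 = 3.40299
Exponent = (1.4 - 1)/1.4 = 0.285714
(P2/P1)^exp - 1 = 3.40299^0.285714 - 1 = 0.418927
W = 15.4 * 1.4 / 0.4 * 8.314 * 313.15 / 29 * 0.418927 = 2027

2027 kW


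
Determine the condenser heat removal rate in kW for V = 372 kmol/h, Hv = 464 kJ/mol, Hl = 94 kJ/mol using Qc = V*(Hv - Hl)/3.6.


Qc = 372 * (464 - 94) / 3.6 = 372 * 370 / 3.6 = 38230

38230 kW


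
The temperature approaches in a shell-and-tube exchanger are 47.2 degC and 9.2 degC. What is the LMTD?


LMTD = (dT1 - dT2) / ln(dT1/dT2)
= (47.2 - 9.2) / ln(47.2 / 9.2) = 38 / 1.63519 = 23.24

23.24 degC


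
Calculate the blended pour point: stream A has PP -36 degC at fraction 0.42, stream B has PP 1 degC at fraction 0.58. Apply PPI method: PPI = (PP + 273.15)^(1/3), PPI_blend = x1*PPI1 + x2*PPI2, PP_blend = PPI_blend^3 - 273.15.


PPI_1 = (-36 + 273.15)^(1/3) = 6.189768
PPI_2 = (1 + 273.15)^(1/3) = 6.49625
PPI_blend = 0.42 * 6.189768 + 0.58 * 6.49625 = 6.367528
PP_blend = 6.367528^3 - 273.15 = 258.1741 - 273.15 = -14.98

-14.98 degC


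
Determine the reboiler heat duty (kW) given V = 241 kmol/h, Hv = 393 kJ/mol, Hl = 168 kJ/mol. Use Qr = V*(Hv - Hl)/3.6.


Qr = 241 * (393 - 168) / 3.6 = 241 * 225 / 3.6 = 15060

15060 kW


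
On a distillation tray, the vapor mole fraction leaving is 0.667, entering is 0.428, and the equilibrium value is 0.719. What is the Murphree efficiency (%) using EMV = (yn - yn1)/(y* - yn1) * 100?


Murphree vapor efficiency: EMV = (y_n - y_(n-1)) / (y*_n - y_(n-1)) * 100
EMV = (0.667 - 0.428) / (0.719 - 0.428) * 100 = 0.239 / 0.291 * 100 = 82.13

82.13 %


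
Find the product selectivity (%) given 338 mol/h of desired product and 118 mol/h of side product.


Selectivity = desired / (desired + undesired) * 100
Total products = 338 + 118 = 456 mol/h
S = 338 / 456 * 100
= 0.7412 * 100
= 74.12 %

74.12 %


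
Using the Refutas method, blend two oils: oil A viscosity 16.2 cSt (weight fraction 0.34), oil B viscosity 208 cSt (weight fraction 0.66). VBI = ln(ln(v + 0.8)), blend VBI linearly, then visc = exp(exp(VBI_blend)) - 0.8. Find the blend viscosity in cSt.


Refutas method: VBN_i = 14.534*ln(ln(visc_i + 0.8)) + 10.975, blended linearly by mass fraction; since VBN is linear in VBI_i = ln(ln(visc_i + 0.8)) and the fractions sum to 1, blend VBI directly: visc = exp(exp(VBI_blend)) - 0.8
VBI_1 = ln(ln(16.2 + 0.8)) = 1.04141
VBI_2 = ln(ln(208 + 0.8)) = 1.67548
VBI_blend = 0.34 * 1.04141 + 0.66 * 1.67548 = 1.4599
visc_blend = exp(exp(1.4599)) - 0.8 = 73.31

73.31 cSt


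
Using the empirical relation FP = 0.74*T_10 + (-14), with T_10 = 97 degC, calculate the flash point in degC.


FP = 0.74 * 97 + (-14) = 57.78

57.78 degC


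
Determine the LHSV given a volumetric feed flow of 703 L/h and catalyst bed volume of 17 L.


LHSV = volumetric feed rate / catalyst volume
= 703 L/h / 17 L
= 41.35 h^-1

41.35 h^-1


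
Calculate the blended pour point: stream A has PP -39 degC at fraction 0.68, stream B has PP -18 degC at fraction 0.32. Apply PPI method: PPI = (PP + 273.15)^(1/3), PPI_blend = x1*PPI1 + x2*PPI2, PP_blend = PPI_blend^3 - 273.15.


PPI_1 = (-39 + 273.15)^(1/3) = 6.163557
PPI_2 = (-18 + 273.15)^(1/3) = 6.342569
PPI_blend = 0.68 * 6.163557 + 0.32 * 6.342569 = 6.220841
PP_blend = 6.220841^3 - 273.15 = 240.7395 - 273.15 = -32.41

-32.41 degC


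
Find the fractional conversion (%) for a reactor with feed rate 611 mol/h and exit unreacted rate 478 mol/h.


X = (F_in - F_out) / F_in * 100
Moles reacted = 611 - 478 = 133
X = 133 / 611 * 100
= 0.2177 * 100
= 21.77 %

21.77 %


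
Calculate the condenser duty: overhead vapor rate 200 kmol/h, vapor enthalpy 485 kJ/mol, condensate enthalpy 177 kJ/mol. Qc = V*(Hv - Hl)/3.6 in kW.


Qc = 200 * (485 - 177) / 3.6 = 200 * 308 / 3.6 = 17110

17110 kW


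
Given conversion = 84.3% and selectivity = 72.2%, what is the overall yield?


Overall yield = conversion (%) * selectivity (%) / 100
Conversion = 84.3%, Selectivity = 72.2%
Y = 84.3 * 72.2 / 100
= 60.8646 %

60.8646 %


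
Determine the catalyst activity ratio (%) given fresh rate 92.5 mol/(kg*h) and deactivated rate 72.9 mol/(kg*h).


Activity (%) = (rate_used / rate_fresh) * 100
rate_used = 72.9, rate_fresh = 92.5
= (72.9 / 92.5) * 100
= 0.7881 * 100 = 78.81

78.81 %


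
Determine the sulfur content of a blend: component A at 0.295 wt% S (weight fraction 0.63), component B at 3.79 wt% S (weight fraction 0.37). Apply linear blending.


Linear sulfur blending: S_blend = x1*S1 + x2*S2
Contribution 1: 0.63 * 0.295 = 0.18585 wt%
Contribution 2: 0.37 * 3.79 = 1.4023 wt%
S_blend = 0.18585 + 1.4023 = 1.58815

1.58815 wt%


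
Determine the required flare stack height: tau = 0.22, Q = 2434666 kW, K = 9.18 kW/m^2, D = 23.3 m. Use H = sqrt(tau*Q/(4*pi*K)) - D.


tau*Q/(4*pi*K) = 0.22 * 2434666 / (4 * pi * 9.18) = 4643.12
sqrt(4643.12) = 68.1404
H = 68.1404 - 23.3 = 44.84

44.84 m


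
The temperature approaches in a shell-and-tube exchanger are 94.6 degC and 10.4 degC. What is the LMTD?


LMTD = (dT1 - dT2) / ln(dT1/dT2)
= (94.6 - 10.4) / ln(94.6 / 10.4) = 84.2 / 2.20785 = 38.14

38.14 degC


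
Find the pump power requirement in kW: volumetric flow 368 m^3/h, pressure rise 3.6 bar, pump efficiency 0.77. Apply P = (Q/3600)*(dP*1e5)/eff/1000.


Q = 368 / 3600 = 0.102222 m^3/s
P = 0.102222 * (3.6 * 1e5) / 0.77 / 1000 = 47.79

47.79 kW


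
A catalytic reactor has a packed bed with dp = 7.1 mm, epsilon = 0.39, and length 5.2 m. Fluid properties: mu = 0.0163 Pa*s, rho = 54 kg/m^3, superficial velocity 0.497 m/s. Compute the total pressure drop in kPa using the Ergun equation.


dp = 7.1 mm = 0.0071 m
Viscous term = 150*0.0163*0.497*(1-0.39)^2 / (0.0071^2*0.39^3) = 151211
Inertial term = 1.75*54*0.497^2*(1-0.39) / (0.0071*0.39^3) = 33808.2
dP/L = 151211 + 33808.2 = 185019 Pa/m
dP = 185019 * 5.2 / 1000 = 962.1 kPa

962.1 kPa


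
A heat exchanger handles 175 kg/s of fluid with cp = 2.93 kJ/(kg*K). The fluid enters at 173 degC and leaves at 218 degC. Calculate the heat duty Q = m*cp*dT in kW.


Q = m_dot * cp * delta_T
delta_T = 218 - 173 = 45 K
Q = 175 * 2.93 * 45
= 512.75 * 45
= 23073.75 kW

23073.75 kW


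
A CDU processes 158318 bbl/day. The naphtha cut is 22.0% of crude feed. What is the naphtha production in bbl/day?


Crude throughput = 158318 bbl/day
Fraction yield = 22.0%
yield = throughput * fraction / 100
yield = 158318 * 22.0 / 100 = 34829.96

34829.96 bbl/day


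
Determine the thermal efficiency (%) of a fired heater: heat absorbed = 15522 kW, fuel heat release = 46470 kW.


Furnace efficiency = Q_absorbed / Q_fuel * 100
= 15522 / 46470 * 100 = 33.40

33.40 %


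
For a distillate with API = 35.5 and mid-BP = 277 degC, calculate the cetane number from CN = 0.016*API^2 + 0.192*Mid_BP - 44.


CN = 0.016 * 35.5^2 + 0.192 * 277 - 44
CN = 20.164 + 53.184 - 44 = 29.348

29.348


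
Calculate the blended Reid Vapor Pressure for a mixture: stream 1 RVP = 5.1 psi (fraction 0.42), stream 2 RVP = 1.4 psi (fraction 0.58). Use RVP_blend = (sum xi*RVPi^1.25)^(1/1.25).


Chevron index: RVP_blend = (sum xi*RVPi^1.25)^(1/1.25)
RVP^1.25 terms: 0.42 * 5.1^1.25 + 0.58 * 1.4^1.25 = 4.10219
RVP_blend = 4.10219^(1/1.25) = 3.093

3.093 psi


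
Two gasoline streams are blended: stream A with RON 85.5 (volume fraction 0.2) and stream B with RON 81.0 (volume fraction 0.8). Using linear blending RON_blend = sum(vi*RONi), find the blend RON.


Linear blending: RON_blend = sum(vi * RONi)
Contribution 1: 0.2 * 85.5 = 17.1
Contribution 2: 0.8 * 81.0 = 64.8
RON_blend = 17.1 + 64.8 = 81.9

81.9


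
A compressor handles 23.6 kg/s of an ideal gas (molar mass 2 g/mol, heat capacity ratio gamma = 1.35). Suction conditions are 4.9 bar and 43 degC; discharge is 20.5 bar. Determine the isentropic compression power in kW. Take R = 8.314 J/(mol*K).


Isentropic work: W = m*(gamma/(gamma-1))*(R*T1/MW)*((P2/P1)^((gamma-1)/gamma) - 1)
T1 = 43 + 273.15 = 316.15 K
Pressure ratio = 20.5 / 4.9 = 4.18367
Exponent = (1.35 - 1)/1.35 = 0.259259
(P2/P1)^exp - 1 = 4.18367^0.259259 - 1 = 0.449253
W = 23.6 * 1.35 / 0.35 * 8.314 * 316.15 / 2 * 0.449253 = 53750

53750 kW


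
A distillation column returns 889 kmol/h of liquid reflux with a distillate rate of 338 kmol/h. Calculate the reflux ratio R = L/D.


Reflux ratio definition: R = L / D (liquid returned / distillate withdrawn)
L = 889 kmol/h, D = 338 kmol/h
R = 889 / 338 = 2.630

2.630


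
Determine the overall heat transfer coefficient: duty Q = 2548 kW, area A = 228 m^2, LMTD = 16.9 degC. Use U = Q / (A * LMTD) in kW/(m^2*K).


From Q = U*A*LMTD, U = Q / (A * LMTD)
U = 2548 / (228 * 16.9) = 2548 / 3853.2 = 0.6613

0.6613 kW/(m^2*K)


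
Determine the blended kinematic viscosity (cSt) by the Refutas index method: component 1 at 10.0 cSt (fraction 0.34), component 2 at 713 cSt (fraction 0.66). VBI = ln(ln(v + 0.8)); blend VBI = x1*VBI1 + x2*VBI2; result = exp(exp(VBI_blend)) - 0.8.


Refutas method: VBN_i = 14.534*ln(ln(visc_i + 0.8)) + 10.975, blended linearly by mass fraction; since VBN is linear in VBI_i = ln(ln(visc_i + 0.8)) and the fractions sum to 1, blend VBI directly: visc = exp(exp(VBI_blend)) - 0.8
VBI_1 = ln(ln(10.0 + 0.8)) = 0.86691
VBI_2 = ln(ln(713 + 0.8)) = 1.88261
VBI_blend = 0.34 * 0.86691 + 0.66 * 1.88261 = 1.53727
visc_blend = exp(exp(1.53727)) - 0.8 = 104.0

104.0 cSt


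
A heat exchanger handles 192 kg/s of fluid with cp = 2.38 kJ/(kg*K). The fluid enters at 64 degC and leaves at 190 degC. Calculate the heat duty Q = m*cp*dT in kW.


Q = m_dot * cp * delta_T
delta_T = 190 - 64 = 126 K
Q = 192 * 2.38 * 126
= 456.96 * 126
= 57576.96 kW

57576.96 kW


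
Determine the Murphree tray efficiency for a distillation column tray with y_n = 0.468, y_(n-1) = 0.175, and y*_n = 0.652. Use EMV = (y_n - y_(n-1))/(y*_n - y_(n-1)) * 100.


Murphree vapor efficiency: EMV = (y_n - y_(n-1)) / (y*_n - y_(n-1)) * 100
EMV = (0.468 - 0.175) / (0.652 - 0.175) * 100 = 0.293 / 0.477 * 100 = 61.43

61.43 %


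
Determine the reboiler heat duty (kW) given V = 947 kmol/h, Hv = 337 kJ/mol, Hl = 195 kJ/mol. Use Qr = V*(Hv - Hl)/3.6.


Qr = 947 * (337 - 195) / 3.6 = 947 * 142 / 3.6 = 37350

37350 kW


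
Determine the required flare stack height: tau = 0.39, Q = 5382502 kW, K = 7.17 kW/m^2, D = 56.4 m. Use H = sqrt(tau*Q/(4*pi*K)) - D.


tau*Q/(4*pi*K) = 0.39 * 5382502 / (4 * pi * 7.17) = 23298.1
sqrt(23298.1) = 152.637
H = 152.637 - 56.4 = 96.24

96.24 m


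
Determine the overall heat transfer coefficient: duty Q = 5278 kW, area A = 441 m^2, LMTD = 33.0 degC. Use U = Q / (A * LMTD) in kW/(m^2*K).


From Q = U*A*LMTD, U = Q / (A * LMTD)
U = 5278 / (441 * 33.0) = 5278 / 14553 = 0.3627

0.3627 kW/(m^2*K)


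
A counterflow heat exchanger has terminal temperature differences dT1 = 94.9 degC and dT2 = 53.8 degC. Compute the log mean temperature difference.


LMTD = (dT1 - dT2) / ln(dT1/dT2)
= (94.9 - 53.8) / ln(94.9 / 53.8) = 41.1 / 0.56755 = 72.42

72.42 degC


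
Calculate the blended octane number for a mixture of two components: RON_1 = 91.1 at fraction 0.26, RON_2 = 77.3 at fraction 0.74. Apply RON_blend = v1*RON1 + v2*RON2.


Linear blending: RON_blend = sum(vi * RONi)
Contribution 1: 0.26 * 91.1 = 23.686
Contribution 2: 0.74 * 77.3 = 57.202
RON_blend = 23.686 + 57.202 = 80.888

80.888


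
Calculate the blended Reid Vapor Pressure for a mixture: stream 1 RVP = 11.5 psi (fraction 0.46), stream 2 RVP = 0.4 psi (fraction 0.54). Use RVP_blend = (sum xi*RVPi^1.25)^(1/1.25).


Chevron index: RVP_blend = (sum xi*RVPi^1.25)^(1/1.25)
RVP^1.25 terms: 0.46 * 11.5^1.25 + 0.54 * 0.4^1.25 = 9.91337
RVP_blend = 9.91337^(1/1.25) = 6.266

6.266 psi


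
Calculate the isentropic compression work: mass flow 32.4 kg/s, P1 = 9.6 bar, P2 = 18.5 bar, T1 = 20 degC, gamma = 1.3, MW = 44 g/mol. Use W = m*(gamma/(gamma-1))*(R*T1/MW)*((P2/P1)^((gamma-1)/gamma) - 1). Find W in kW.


Isentropic work: W = m*(gamma/(gamma-1))*(R*T1/MW)*((P2/P1)^((gamma-1)/gamma) - 1)
T1 = 20 + 273.15 = 293.15 K
Pressure ratio = 18.5 / 9.6 = 1.92708
Exponent = (1.3 - 1)/1.3 = 0.230769
(P2/P1)^exp - 1 = 1.92708^0.230769 - 1 = 0.163445
W = 32.4 * 1.3 / 0.3 * 8.314 * 293.15 / 44 * 0.163445 = 1271

1271 kW


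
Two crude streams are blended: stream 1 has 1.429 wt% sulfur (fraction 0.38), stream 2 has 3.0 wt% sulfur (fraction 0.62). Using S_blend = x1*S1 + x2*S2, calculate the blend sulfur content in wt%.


Linear sulfur blending: S_blend = x1*S1 + x2*S2
Contribution 1: 0.38 * 1.429 = 0.54302 wt%
Contribution 2: 0.62 * 3.0 = 1.86 wt%
S_blend = 0.54302 + 1.86 = 2.40302

2.40302 wt%


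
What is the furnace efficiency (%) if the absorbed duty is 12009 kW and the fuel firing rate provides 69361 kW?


Furnace efficiency = Q_absorbed / Q_fuel * 100
= 12009 / 69361 * 100 = 17.31

17.31 %


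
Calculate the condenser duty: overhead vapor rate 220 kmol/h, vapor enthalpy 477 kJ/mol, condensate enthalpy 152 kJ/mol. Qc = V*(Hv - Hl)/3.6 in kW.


Qc = 220 * (477 - 152) / 3.6 = 220 * 325 / 3.6 = 19860

19860 kW


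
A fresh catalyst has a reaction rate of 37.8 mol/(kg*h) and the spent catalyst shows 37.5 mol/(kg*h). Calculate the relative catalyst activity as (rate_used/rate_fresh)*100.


Activity (%) = (rate_used / rate_fresh) * 100
rate_used = 37.5, rate_fresh = 37.8
= (37.5 / 37.8) * 100
= 0.9921 * 100 = 99.21

99.21 %


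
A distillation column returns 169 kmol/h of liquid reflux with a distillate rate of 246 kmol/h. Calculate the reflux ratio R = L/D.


Reflux ratio definition: R = L / D (liquid returned / distillate withdrawn)
L = 169 kmol/h, D = 246 kmol/h
R = 169 / 246 = 0.6870

0.6870


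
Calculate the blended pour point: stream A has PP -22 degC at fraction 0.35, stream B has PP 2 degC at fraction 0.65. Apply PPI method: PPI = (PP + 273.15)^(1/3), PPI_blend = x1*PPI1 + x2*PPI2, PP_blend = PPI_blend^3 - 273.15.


PPI_1 = (-22 + 273.15)^(1/3) = 6.30925
PPI_2 = (2 + 273.15)^(1/3) = 6.504139
PPI_blend = 0.35 * 6.30925 + 0.65 * 6.504139 = 6.435928
PP_blend = 6.435928^3 - 273.15 = 266.5837 - 273.15 = -6.57

-6.57 degC


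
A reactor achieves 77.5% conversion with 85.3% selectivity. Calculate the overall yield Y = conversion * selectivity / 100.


Overall yield = conversion (%) * selectivity (%) / 100
Conversion = 77.5%, Selectivity = 85.3%
Y = 77.5 * 85.3 / 100
= 66.1075 %

66.1075 %


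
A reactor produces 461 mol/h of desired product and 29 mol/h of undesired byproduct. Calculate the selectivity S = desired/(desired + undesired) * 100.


Selectivity = desired / (desired + undesired) * 100
Total products = 461 + 29 = 490 mol/h
S = 461 / 490 * 100
= 0.9408 * 100
= 94.08 %

94.08 %


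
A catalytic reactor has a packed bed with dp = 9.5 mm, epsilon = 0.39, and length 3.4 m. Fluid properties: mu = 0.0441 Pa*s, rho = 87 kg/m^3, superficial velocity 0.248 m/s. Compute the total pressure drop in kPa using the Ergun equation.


dp = 9.5 mm = 0.0095 m
Viscous term = 150*0.0441*0.248*(1-0.39)^2 / (0.0095^2*0.39^3) = 114025
Inertial term = 1.75*87*0.248^2*(1-0.39) / (0.0095*0.39^3) = 10136.2
dP/L = 114025 + 10136.2 = 124161 Pa/m
dP = 124161 * 3.4 / 1000 = 422.1 kPa

422.1 kPa


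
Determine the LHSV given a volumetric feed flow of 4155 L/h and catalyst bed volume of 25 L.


LHSV = volumetric feed rate / catalyst volume
= 4155 L/h / 25 L
= 166.2 h^-1

166.2 h^-1


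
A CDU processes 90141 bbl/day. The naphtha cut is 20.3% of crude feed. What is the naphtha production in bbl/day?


Crude throughput = 90141 bbl/day
Fraction yield = 20.3%
yield = throughput * fraction / 100
yield = 90141 * 20.3 / 100 = 18298.623

18298.623 bbl/day


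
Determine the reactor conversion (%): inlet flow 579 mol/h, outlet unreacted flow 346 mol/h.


X = (F_in - F_out) / F_in * 100
Moles reacted = 579 - 346 = 233
X = 233 / 579 * 100
= 0.4024 * 100
= 40.24 %

40.24 %


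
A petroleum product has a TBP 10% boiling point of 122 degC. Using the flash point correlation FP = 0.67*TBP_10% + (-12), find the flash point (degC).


FP = 0.67 * 122 + (-12) = 69.74

69.74 degC


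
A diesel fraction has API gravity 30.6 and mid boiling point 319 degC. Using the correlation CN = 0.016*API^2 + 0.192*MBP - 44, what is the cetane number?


CN = 0.016 * 30.6^2 + 0.192 * 319 - 44
CN = 14.98176 + 61.248 - 44 = 32.22976

32.22976


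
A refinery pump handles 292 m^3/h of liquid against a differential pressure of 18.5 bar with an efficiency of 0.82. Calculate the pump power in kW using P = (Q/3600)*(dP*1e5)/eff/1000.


Q = 292 / 3600 = 0.0811111 m^3/s
P = 0.0811111 * (18.5 * 1e5) / 0.82 / 1000 = 183.0

183.0 kW


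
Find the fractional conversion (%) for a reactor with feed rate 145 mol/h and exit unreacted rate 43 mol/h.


X = (F_in - F_out) / F_in * 100
Moles reacted = 145 - 43 = 102
X = 102 / 145 * 100
= 0.7034 * 100
= 70.34 %

70.34 %


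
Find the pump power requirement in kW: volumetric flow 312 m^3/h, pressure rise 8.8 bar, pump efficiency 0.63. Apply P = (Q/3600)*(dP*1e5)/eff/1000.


Q = 312 / 3600 = 0.0866667 m^3/s
P = 0.0866667 * (8.8 * 1e5) / 0.63 / 1000 = 121.1

121.1 kW


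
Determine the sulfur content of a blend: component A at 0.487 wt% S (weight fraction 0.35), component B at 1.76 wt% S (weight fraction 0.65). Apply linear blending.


Linear sulfur blending: S_blend = x1*S1 + x2*S2
Contribution 1: 0.35 * 0.487 = 0.17045 wt%
Contribution 2: 0.65 * 1.76 = 1.144 wt%
S_blend = 0.17045 + 1.144 = 1.31445

1.31445 wt%


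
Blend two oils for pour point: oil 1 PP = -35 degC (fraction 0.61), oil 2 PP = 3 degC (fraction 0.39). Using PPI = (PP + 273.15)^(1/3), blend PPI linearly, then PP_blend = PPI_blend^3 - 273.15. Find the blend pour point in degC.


PPI_1 = (-35 + 273.15)^(1/3) = 6.198456
PPI_2 = (3 + 273.15)^(1/3) = 6.512009
PPI_blend = 0.61 * 6.198456 + 0.39 * 6.512009 = 6.320742
PP_blend = 6.320742^3 - 273.15 = 252.5249 - 273.15 = -20.63

-20.63 degC


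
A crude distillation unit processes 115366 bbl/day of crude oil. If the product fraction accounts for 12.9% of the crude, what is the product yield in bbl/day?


Crude throughput = 115366 bbl/day
Fraction yield = 12.9%
yield = throughput * fraction / 100
yield = 115366 * 12.9 / 100 = 14882.214

14882.214 bbl/day


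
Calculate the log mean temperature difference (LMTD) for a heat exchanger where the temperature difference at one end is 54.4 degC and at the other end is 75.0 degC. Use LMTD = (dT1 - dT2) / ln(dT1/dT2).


LMTD = (dT1 - dT2) / ln(dT1/dT2)
= (54.4 - 75.0) / ln(54.4 / 75.0) = -20.6 / -0.321124 = 64.15

64.15 degC


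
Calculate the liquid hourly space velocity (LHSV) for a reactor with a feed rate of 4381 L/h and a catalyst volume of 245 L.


LHSV = volumetric feed rate / catalyst volume
= 4381 L/h / 245 L
= 17.88 h^-1

17.88 h^-1


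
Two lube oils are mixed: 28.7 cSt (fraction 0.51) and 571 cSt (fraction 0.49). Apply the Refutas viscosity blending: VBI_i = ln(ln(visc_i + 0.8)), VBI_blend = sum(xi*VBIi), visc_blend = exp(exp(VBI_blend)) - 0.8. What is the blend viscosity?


Refutas method: VBN_i = 14.534*ln(ln(visc_i + 0.8)) + 10.975, blended linearly by mass fraction; since VBN is linear in VBI_i = ln(ln(visc_i + 0.8)) and the fractions sum to 1, blend VBI directly: visc = exp(exp(VBI_blend)) - 0.8
VBI_1 = ln(ln(28.7 + 0.8)) = 1.21917
VBI_2 = ln(ln(571 + 0.8)) = 1.84826
VBI_blend = 0.51 * 1.21917 + 0.49 * 1.84826 = 1.52742
visc_blend = exp(exp(1.52742)) - 0.8 = 99.31

99.31 cSt


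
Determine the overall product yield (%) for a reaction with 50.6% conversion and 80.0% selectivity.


Overall yield = conversion (%) * selectivity (%) / 100
Conversion = 50.6%, Selectivity = 80.0%
Y = 50.6 * 80.0 / 100
= 40.48 %

40.48 %


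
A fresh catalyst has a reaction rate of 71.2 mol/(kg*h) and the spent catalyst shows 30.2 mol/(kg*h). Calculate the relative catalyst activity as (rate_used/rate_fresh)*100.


Activity (%) = (rate_used / rate_fresh) * 100
rate_used = 30.2, rate_fresh = 71.2
= (30.2 / 71.2) * 100
= 0.4242 * 100 = 42.42

42.42 %


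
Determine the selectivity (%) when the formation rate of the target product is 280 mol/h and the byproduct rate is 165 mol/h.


Selectivity = desired / (desired + undesired) * 100
Total products = 280 + 165 = 445 mol/h
S = 280 / 445 * 100
= 0.6292 * 100
= 62.92 %

62.92 %


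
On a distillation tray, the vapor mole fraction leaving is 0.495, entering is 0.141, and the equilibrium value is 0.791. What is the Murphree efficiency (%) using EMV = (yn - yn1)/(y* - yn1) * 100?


Murphree vapor efficiency: EMV = (y_n - y_(n-1)) / (y*_n - y_(n-1)) * 100
EMV = (0.495 - 0.141) / (0.791 - 0.141) * 100 = 0.354 / 0.65 * 100 = 54.46

54.46 %


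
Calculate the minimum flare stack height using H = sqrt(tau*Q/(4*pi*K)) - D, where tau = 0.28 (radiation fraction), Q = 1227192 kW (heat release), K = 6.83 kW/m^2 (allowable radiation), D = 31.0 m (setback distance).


tau*Q/(4*pi*K) = 0.28 * 1227192 / (4 * pi * 6.83) = 4003.5
sqrt(4003.5) = 63.2732
H = 63.2732 - 31.0 = 32.27

32.27 m


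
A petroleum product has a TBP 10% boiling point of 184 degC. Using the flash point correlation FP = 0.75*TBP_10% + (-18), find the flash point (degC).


FP = 0.75 * 184 + (-18) = 120

120 degC


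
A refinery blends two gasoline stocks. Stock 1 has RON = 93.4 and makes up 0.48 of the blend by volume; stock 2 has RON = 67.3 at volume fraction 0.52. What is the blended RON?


Linear blending: RON_blend = sum(vi * RONi)
Contribution 1: 0.48 * 93.4 = 44.832
Contribution 2: 0.52 * 67.3 = 34.996
RON_blend = 44.832 + 34.996 = 79.828

79.828


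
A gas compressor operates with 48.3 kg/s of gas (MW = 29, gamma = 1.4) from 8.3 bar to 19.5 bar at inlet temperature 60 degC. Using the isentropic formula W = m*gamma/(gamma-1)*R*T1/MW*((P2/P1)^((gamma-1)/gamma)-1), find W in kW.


Isentropic work: W = m*(gamma/(gamma-1))*(R*T1/MW)*((P2/P1)^((gamma-1)/gamma) - 1)
T1 = 60 + 273.15 = 333.15 K
Pressure ratio = 19.5 / 8.3 = 2.3494
Exponent = (1.4 - 1)/1.4 = 0.285714
(P2/P1)^exp - 1 = 2.3494^0.285714 - 1 = 0.276402
W = 48.3 * 1.4 / 0.4 * 8.314 * 333.15 / 29 * 0.276402 = 4463

4463 kW


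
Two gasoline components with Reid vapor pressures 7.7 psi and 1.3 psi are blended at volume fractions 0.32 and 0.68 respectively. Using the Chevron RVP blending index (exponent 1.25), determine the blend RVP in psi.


Chevron index: RVP_blend = (sum xi*RVPi^1.25)^(1/1.25)
RVP^1.25 terms: 0.32 * 7.7^1.25 + 0.68 * 1.3^1.25 = 5.04846
RVP_blend = 5.04846^(1/1.25) = 3.652

3.652 psi


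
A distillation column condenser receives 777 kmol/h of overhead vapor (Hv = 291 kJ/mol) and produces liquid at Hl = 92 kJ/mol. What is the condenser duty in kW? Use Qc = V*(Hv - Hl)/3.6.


Qc = 777 * (291 - 92) / 3.6 = 777 * 199 / 3.6 = 42950

42950 kW


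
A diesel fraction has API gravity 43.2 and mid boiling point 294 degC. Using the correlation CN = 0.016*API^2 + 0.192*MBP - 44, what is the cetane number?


CN = 0.016 * 43.2^2 + 0.192 * 294 - 44
CN = 29.85984 + 56.448 - 44 = 42.30784

42.30784


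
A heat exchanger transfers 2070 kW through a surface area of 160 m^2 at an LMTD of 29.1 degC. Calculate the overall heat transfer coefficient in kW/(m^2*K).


From Q = U*A*LMTD, U = Q / (A * LMTD)
U = 2070 / (160 * 29.1) = 2070 / 4656 = 0.4446

0.4446 kW/(m^2*K)
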